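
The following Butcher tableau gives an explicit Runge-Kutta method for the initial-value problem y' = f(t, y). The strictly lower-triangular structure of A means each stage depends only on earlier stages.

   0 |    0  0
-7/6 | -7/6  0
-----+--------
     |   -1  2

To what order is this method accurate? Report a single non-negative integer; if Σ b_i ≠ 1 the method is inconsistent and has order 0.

1

b = (-1, 2)
c = (0, -7/6)
Σ b_i: (-1)·1 + 2·1 = 1 ✓
b·c: 2·(-7/6) = -7/3 ≠ 1/2 ⇒ order 1.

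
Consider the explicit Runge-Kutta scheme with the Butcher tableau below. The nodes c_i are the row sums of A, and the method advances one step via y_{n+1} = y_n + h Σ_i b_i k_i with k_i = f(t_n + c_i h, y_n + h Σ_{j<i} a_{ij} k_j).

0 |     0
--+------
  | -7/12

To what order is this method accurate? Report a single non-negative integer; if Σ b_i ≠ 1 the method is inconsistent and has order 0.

b = (-7/12)
c = (0)
Σ b_i: (-7/12)·1 = -7/12 ≠ 1 ⇒ order 0.

0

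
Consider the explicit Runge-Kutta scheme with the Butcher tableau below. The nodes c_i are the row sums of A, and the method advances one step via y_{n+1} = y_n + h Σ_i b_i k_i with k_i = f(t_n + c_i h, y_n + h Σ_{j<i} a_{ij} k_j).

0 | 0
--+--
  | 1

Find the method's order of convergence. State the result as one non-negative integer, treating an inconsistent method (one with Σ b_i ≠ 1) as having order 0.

b = (1)
c = (0)
Σ b_i: 1·1 = 1 ✓; 1 stage ⇒ order 1.

1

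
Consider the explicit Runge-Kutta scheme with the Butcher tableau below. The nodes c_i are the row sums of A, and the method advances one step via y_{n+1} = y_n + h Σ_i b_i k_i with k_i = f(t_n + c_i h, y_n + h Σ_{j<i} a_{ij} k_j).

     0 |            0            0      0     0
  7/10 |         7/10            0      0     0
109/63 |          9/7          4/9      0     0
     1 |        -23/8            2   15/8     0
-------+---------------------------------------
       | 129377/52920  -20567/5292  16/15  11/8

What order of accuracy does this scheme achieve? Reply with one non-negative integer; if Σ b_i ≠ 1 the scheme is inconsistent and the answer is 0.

2

b = (129377/52920, -20567/5292, 16/15, 11/8)
c = (0, 7/10, 109/63, 1)
Ac = (0, 0, 14/45, 3901/840)
Σ b_i: 129377/52920·1 + (-20567/5292)·1 + 16/15·1 + 11/8·1 = 1 ✓
b·c: (-20567/5292)·7/10 + 16/15·109/63 + 11/8·1 = 1/2 ✓
b·c²: (-20567/5292)·49/100 + 16/15·11881/3969 + 11/8·1 = 12686483/4762800 ≠ 1/3 ⇒ order 2.
b·Ac: 16/15·14/45 + 11/8·3901/840 = 2031347/302400 ≠ 1/6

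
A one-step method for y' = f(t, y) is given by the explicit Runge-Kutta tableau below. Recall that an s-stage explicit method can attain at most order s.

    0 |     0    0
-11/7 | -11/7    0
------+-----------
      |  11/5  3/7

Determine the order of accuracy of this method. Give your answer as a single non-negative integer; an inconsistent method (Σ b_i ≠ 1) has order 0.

0

b = (11/5, 3/7)
c = (0, -11/7)
Σ b_i: 11/5·1 + 3/7·1 = 92/35 ≠ 1 ⇒ order 0.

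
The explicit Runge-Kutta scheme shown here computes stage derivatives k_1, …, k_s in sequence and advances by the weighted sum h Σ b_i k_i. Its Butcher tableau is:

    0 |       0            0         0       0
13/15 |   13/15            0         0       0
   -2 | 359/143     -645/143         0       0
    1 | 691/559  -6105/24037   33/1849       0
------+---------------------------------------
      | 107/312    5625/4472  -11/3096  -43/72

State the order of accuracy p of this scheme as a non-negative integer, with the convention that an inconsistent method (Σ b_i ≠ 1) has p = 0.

b = (107/312, 5625/4472, -11/3096, -43/72)
c = (0, 13/15, -2, 1)
Ac = (0, 0, -43/11, -11/43)
Σ b_i: 107/312·1 + 5625/4472·1 + (-11/3096)·1 + (-43/72)·1 = 1 ✓
b·c: 5625/4472·13/15 + (-11/3096)·(-2) + (-43/72)·1 = 1/2 ✓
b·c²: 5625/4472·169/225 + (-11/3096)·4 + (-43/72)·1 = 1/3 ✓
b·Ac: (-11/3096)·(-43/11) + (-43/72)·(-11/43) = 1/6 ✓
b·c³: 5625/4472·2197/3375 + (-11/3096)·(-8) + (-43/72)·1 = 1/4 ✓
b·(c∘Ac): (-11/3096)·86/11 + (-43/72)·(-11/43) = 1/8 ✓
b·Ac²: (-11/3096)·(-559/165) + (-43/72)·(-77/645) = 1/12 ✓
b·A²c: (-43/72)·(-3/43) = 1/24 ✓; 4 stages ⇒ order 4.

4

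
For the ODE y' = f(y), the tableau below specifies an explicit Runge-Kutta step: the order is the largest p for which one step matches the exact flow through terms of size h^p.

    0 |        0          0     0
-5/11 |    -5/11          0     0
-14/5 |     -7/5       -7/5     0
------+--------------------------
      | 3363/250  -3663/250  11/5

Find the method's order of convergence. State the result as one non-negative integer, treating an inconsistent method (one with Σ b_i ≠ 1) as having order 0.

b = (3363/250, -3663/250, 11/5)
c = (0, -5/11, -14/5)
Ac = (0, 0, 7/11)
Σ b_i: 3363/250·1 + (-3663/250)·1 + 11/5·1 = 1 ✓
b·c: (-3663/250)·(-5/11) + 11/5·(-14/5) = 1/2 ✓
b·c²: (-3663/250)·25/121 + 11/5·196/25 = 39107/2750 ≠ 1/3 ⇒ order 2.
b·Ac: 11/5·7/11 = 7/5 ≠ 1/6

2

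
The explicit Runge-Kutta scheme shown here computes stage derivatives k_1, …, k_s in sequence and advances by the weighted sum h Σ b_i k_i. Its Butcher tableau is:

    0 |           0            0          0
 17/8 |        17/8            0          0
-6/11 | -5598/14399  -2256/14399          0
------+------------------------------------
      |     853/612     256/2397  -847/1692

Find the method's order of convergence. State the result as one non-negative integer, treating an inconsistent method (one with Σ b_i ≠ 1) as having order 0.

b = (853/612, 256/2397, -847/1692)
c = (0, 17/8, -6/11)
Ac = (0, 0, -282/847)
Σ b_i: 853/612·1 + 256/2397·1 + (-847/1692)·1 = 1 ✓
b·c: 256/2397·17/8 + (-847/1692)·(-6/11) = 1/2 ✓
b·c²: 256/2397·289/64 + (-847/1692)·36/121 = 1/3 ✓
b·Ac: (-847/1692)·(-282/847) = 1/6 ✓; 3 stages ⇒ order 3.

3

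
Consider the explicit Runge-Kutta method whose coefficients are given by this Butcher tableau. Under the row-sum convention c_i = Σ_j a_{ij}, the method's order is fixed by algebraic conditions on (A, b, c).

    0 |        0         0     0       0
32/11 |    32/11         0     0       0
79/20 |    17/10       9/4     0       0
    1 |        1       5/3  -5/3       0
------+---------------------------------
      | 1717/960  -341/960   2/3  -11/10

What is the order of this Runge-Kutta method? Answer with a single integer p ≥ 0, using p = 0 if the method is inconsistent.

b = (1717/960, -341/960, 2/3, -11/10)
c = (0, 32/11, 79/20, 1)
Ac = (0, 0, 72/11, -229/132)
Σ b_i: 1717/960·1 + (-341/960)·1 + 2/3·1 + (-11/10)·1 = 1 ✓
b·c: (-341/960)·32/11 + 2/3·79/20 + (-11/10)·1 = 1/2 ✓
b·c²: (-341/960)·1024/121 + 2/3·6241/400 + (-11/10)·1 = 41551/6600 ≠ 1/3 ⇒ order 2.
b·Ac: 2/3·72/11 + (-11/10)·(-229/132) = 8279/1320 ≠ 1/6

2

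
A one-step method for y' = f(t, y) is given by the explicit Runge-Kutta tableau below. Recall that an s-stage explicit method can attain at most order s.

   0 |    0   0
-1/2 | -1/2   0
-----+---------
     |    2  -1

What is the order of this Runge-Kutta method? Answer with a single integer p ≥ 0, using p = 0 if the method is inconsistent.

b = (2, -1)
c = (0, -1/2)
Σ b_i: 2·1 + (-1)·1 = 1 ✓
b·c: (-1)·(-1/2) = 1/2 ✓; 2 stages ⇒ order 2.

2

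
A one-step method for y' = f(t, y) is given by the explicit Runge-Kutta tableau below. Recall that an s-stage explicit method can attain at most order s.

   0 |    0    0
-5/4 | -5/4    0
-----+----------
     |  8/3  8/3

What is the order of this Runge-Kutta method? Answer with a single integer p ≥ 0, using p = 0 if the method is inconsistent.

b = (8/3, 8/3)
c = (0, -5/4)
Σ b_i: 8/3·1 + 8/3·1 = 16/3 ≠ 1 ⇒ order 0.

0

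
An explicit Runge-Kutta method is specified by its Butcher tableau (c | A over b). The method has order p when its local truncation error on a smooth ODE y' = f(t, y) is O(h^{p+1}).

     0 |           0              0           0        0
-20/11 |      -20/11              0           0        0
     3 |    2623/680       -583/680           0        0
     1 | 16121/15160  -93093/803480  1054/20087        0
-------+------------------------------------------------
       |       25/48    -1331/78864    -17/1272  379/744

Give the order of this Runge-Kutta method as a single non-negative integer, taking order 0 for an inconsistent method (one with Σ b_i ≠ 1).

4

b = (25/48, -1331/78864, -17/1272, 379/744)
c = (0, -20/11, 3, 1)
Ac = (0, 0, 53/34, 279/758)
Σ b_i: 25/48·1 + (-1331/78864)·1 + (-17/1272)·1 + 379/744·1 = 1 ✓
b·c: (-1331/78864)·(-20/11) + (-17/1272)·3 + 379/744·1 = 1/2 ✓
b·c²: (-1331/78864)·400/121 + (-17/1272)·9 + 379/744·1 = 1/3 ✓
b·Ac: (-17/1272)·53/34 + 379/744·279/758 = 1/6 ✓
b·c³: (-1331/78864)·(-8000/1331) + (-17/1272)·27 + 379/744·1 = 1/4 ✓
b·(c∘Ac): (-17/1272)·159/34 + 379/744·279/758 = 1/8 ✓
b·Ac²: (-17/1272)·(-530/187) + 379/744·372/4169 = 1/12 ✓
b·A²c: 379/744·31/379 = 1/24 ✓; 4 stages ⇒ order 4.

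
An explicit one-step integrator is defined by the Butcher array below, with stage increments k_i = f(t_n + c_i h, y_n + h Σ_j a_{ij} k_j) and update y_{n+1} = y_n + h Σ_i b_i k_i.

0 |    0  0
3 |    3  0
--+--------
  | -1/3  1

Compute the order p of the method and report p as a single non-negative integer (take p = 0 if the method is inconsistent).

0

b = (-1/3, 1)
c = (0, 3)
Σ b_i: (-1/3)·1 + 1·1 = 2/3 ≠ 1 ⇒ order 0.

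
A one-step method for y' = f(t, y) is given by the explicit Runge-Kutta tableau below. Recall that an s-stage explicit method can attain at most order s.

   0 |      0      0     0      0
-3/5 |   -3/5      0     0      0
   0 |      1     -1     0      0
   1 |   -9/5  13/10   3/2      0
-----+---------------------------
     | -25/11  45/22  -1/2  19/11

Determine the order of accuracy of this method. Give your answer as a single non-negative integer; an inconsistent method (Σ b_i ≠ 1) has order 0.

b = (-25/11, 45/22, -1/2, 19/11)
c = (0, -3/5, 0, 1)
Ac = (0, 0, 3/5, -39/50)
Σ b_i: (-25/11)·1 + 45/22·1 + (-1/2)·1 + 19/11·1 = 1 ✓
b·c: 45/22·(-3/5) + 19/11·1 = 1/2 ✓
b·c²: 45/22·9/25 + 19/11·1 = 271/110 ≠ 1/3 ⇒ order 2.
b·Ac: (-1/2)·3/5 + 19/11·(-39/50) = -453/275 ≠ 1/6

2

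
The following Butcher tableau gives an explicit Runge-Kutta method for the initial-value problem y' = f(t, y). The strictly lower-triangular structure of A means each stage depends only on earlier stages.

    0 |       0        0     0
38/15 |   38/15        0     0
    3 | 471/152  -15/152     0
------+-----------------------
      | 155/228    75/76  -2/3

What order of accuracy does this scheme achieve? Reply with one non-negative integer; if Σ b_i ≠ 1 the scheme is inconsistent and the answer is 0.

b = (155/228, 75/76, -2/3)
c = (0, 38/15, 3)
Ac = (0, 0, -1/4)
Σ b_i: 155/228·1 + 75/76·1 + (-2/3)·1 = 1 ✓
b·c: 75/76·38/15 + (-2/3)·3 = 1/2 ✓
b·c²: 75/76·1444/225 + (-2/3)·9 = 1/3 ✓
b·Ac: (-2/3)·(-1/4) = 1/6 ✓; 3 stages ⇒ order 3.

3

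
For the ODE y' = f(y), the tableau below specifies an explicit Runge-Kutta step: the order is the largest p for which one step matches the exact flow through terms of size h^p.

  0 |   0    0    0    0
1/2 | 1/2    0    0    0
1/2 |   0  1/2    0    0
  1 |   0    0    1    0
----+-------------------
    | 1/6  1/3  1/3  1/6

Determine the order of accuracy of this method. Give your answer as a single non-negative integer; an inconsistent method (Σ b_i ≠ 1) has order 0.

b = (1/6, 1/3, 1/3, 1/6)
c = (0, 1/2, 1/2, 1)
Ac = (0, 0, 1/4, 1/2)
Σ b_i: 1/6·1 + 1/3·1 + 1/3·1 + 1/6·1 = 1 ✓
b·c: 1/3·1/2 + 1/3·1/2 + 1/6·1 = 1/2 ✓
b·c²: 1/3·1/4 + 1/3·1/4 + 1/6·1 = 1/3 ✓
b·Ac: 1/3·1/4 + 1/6·1/2 = 1/6 ✓
b·c³: 1/3·1/8 + 1/3·1/8 + 1/6·1 = 1/4 ✓
b·(c∘Ac): 1/3·1/8 + 1/6·1/2 = 1/8 ✓
b·Ac²: 1/3·1/8 + 1/6·1/4 = 1/12 ✓
b·A²c: 1/6·1/4 = 1/24 ✓; 4 stages ⇒ order 4.

4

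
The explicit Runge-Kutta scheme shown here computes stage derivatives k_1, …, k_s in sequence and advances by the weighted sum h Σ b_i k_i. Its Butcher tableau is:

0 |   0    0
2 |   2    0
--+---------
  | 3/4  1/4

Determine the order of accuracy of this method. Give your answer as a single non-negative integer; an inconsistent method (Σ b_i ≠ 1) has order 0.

b = (3/4, 1/4)
c = (0, 2)
Σ b_i: 3/4·1 + 1/4·1 = 1 ✓
b·c: 1/4·2 = 1/2 ✓; 2 stages ⇒ order 2.

2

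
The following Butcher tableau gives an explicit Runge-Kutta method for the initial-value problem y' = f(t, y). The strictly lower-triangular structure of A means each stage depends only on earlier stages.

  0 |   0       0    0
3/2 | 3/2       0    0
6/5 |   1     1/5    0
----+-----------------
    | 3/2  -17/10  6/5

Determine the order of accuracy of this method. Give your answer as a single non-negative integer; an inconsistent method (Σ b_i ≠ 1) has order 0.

1

b = (3/2, -17/10, 6/5)
c = (0, 3/2, 6/5)
Ac = (0, 0, 3/10)
Σ b_i: 3/2·1 + (-17/10)·1 + 6/5·1 = 1 ✓
b·c: (-17/10)·3/2 + 6/5·6/5 = -111/100 ≠ 1/2 ⇒ order 1.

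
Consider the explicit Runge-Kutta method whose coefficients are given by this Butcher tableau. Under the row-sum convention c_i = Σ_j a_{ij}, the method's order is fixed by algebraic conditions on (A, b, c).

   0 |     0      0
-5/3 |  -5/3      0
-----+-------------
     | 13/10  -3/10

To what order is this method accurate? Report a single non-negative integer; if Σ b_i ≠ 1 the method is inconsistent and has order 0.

2

b = (13/10, -3/10)
c = (0, -5/3)
Σ b_i: 13/10·1 + (-3/10)·1 = 1 ✓
b·c: (-3/10)·(-5/3) = 1/2 ✓; 2 stages ⇒ order 2.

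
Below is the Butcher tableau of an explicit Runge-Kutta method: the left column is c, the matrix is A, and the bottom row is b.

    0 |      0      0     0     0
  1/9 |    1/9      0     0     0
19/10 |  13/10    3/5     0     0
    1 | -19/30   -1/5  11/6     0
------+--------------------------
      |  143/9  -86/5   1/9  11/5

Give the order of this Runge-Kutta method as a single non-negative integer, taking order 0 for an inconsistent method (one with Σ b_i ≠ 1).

2

b = (143/9, -86/5, 1/9, 11/5)
c = (0, 1/9, 19/10, 1)
Ac = (0, 0, 1/15, 623/180)
Σ b_i: 143/9·1 + (-86/5)·1 + 1/9·1 + 11/5·1 = 1 ✓
b·c: (-86/5)·1/9 + 1/9·19/10 + 11/5·1 = 1/2 ✓
b·c²: (-86/5)·1/81 + 1/9·361/100 + 11/5·1 = 19349/8100 ≠ 1/3 ⇒ order 2.
b·Ac: 1/9·1/15 + 11/5·623/180 = 20579/2700 ≠ 1/6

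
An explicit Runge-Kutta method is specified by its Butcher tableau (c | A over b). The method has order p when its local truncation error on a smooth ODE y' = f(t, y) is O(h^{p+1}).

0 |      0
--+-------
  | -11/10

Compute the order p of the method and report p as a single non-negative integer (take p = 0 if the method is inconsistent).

b = (-11/10)
c = (0)
Σ b_i: (-11/10)·1 = -11/10 ≠ 1 ⇒ order 0.

0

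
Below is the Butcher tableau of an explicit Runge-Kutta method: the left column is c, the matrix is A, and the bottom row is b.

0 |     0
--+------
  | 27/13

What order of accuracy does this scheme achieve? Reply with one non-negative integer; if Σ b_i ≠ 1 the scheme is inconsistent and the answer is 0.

0

b = (27/13)
c = (0)
Σ b_i: 27/13·1 = 27/13 ≠ 1 ⇒ order 0.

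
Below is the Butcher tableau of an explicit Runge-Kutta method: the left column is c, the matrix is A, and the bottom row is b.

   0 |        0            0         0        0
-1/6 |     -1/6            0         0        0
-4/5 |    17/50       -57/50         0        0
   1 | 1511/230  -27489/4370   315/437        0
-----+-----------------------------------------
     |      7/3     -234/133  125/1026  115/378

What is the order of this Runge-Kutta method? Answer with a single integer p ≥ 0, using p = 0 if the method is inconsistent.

4

b = (7/3, -234/133, 125/1026, 115/378)
c = (0, -1/6, -4/5, 1)
Ac = (0, 0, 19/100, 217/460)
Σ b_i: 7/3·1 + (-234/133)·1 + 125/1026·1 + 115/378·1 = 1 ✓
b·c: (-234/133)·(-1/6) + 125/1026·(-4/5) + 115/378·1 = 1/2 ✓
b·c²: (-234/133)·1/36 + 125/1026·16/25 + 115/378·1 = 1/3 ✓
b·Ac: 125/1026·19/100 + 115/378·217/460 = 1/6 ✓
b·c³: (-234/133)·(-1/216) + 125/1026·(-64/125) + 115/378·1 = 1/4 ✓
b·(c∘Ac): 125/1026·(-19/125) + 115/378·217/460 = 1/8 ✓
b·Ac²: 125/1026·(-19/600) + 115/378·791/2760 = 1/12 ✓
b·A²c: 115/378·63/460 = 1/24 ✓; 4 stages ⇒ order 4.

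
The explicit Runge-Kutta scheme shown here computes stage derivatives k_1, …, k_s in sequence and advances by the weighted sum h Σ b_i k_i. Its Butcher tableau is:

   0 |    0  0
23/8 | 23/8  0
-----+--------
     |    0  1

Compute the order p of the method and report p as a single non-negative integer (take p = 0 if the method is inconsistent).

1

b = (0, 1)
c = (0, 23/8)
Σ b_i: 1·1 = 1 ✓
b·c: 1·23/8 = 23/8 ≠ 1/2 ⇒ order 1.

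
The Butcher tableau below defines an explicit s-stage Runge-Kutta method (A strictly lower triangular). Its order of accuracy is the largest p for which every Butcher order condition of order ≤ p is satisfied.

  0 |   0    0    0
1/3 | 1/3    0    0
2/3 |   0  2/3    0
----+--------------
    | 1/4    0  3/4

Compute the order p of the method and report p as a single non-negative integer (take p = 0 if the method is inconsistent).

3

b = (1/4, 0, 3/4)
c = (0, 1/3, 2/3)
Ac = (0, 0, 2/9)
Σ b_i: 1/4·1 + 3/4·1 = 1 ✓
b·c: 3/4·2/3 = 1/2 ✓
b·c²: 3/4·4/9 = 1/3 ✓
b·Ac: 3/4·2/9 = 1/6 ✓; 3 stages ⇒ order 3.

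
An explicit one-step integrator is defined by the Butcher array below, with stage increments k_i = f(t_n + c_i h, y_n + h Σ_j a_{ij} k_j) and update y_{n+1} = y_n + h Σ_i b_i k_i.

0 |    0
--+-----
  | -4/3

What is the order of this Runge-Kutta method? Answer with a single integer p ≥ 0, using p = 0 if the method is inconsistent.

0

b = (-4/3)
c = (0)
Σ b_i: (-4/3)·1 = -4/3 ≠ 1 ⇒ order 0.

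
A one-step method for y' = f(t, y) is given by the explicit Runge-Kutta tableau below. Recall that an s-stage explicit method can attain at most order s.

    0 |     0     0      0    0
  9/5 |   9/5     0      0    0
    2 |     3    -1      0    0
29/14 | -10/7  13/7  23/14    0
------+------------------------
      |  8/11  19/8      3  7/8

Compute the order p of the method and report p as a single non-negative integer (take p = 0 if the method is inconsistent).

0

b = (8/11, 19/8, 3, 7/8)
c = (0, 9/5, 2, 29/14)
Ac = (0, 0, -9/5, 232/35)
Σ b_i: 8/11·1 + 19/8·1 + 3·1 + 7/8·1 = 307/44 ≠ 1 ⇒ order 0.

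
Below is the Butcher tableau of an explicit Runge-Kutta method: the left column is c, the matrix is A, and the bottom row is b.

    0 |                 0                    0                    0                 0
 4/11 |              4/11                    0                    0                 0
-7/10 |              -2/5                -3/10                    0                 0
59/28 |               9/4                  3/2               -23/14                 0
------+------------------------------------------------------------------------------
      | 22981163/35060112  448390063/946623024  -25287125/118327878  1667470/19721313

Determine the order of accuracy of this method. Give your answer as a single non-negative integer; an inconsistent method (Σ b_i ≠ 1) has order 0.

3

b = (22981163/35060112, 448390063/946623024, -25287125/118327878, 1667470/19721313)
c = (0, 4/11, -7/10, 59/28)
Ac = (0, 0, -6/55, 373/220)
Σ b_i: 22981163/35060112·1 + 448390063/946623024·1 + (-25287125/118327878)·1 + 1667470/19721313·1 = 1 ✓
b·c: 448390063/946623024·4/11 + (-25287125/118327878)·(-7/10) + 1667470/19721313·59/28 = 1/2 ✓
b·c²: 448390063/946623024·16/121 + (-25287125/118327878)·49/100 + 1667470/19721313·3481/784 = 1/3 ✓
b·Ac: (-25287125/118327878)·(-6/55) + 1667470/19721313·373/220 = 1/6 ✓
b·c³: 448390063/946623024·64/1331 + (-25287125/118327878)·(-343/1000) + 1667470/19721313·205379/21952 = 4789826801/5399257248 ≠ 1/4 ⇒ order 3.
b·(c∘Ac): (-25287125/118327878)·21/275 + 1667470/19721313·22007/6160 = 165302389/578491848 ≠ 1/8
b·Ac²: (-25287125/118327878)·(-24/605) + 1667470/19721313·(-14681/24200) = -20640593/482076540 ≠ 1/12
b·A²c: 1667470/19721313·69/385 = 1095766/72311481 ≠ 1/24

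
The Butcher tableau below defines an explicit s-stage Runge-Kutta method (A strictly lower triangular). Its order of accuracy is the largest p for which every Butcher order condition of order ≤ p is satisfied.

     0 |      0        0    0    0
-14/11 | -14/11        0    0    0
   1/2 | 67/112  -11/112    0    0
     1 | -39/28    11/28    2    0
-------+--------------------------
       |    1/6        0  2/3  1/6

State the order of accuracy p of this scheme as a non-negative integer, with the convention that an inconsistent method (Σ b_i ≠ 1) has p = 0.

b = (1/6, 0, 2/3, 1/6)
c = (0, -14/11, 1/2, 1)
Ac = (0, 0, 1/8, 1/2)
Σ b_i: 1/6·1 + 2/3·1 + 1/6·1 = 1 ✓
b·c: 2/3·1/2 + 1/6·1 = 1/2 ✓
b·c²: 2/3·1/4 + 1/6·1 = 1/3 ✓
b·Ac: 2/3·1/8 + 1/6·1/2 = 1/6 ✓
b·c³: 2/3·1/8 + 1/6·1 = 1/4 ✓
b·(c∘Ac): 2/3·1/16 + 1/6·1/2 = 1/8 ✓
b·Ac²: 2/3·(-7/44) + 1/6·25/22 = 1/12 ✓
b·A²c: 1/6·1/4 = 1/24 ✓; 4 stages ⇒ order 4.

4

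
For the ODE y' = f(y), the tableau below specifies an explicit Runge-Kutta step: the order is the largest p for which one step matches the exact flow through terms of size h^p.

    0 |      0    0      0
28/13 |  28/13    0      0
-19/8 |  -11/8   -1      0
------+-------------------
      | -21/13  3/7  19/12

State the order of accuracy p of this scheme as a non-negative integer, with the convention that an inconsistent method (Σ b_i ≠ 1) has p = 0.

b = (-21/13, 3/7, 19/12)
c = (0, 28/13, -19/8)
Ac = (0, 0, -28/13)
Σ b_i: (-21/13)·1 + 3/7·1 + 19/12·1 = 433/1092 ≠ 1 ⇒ order 0.

0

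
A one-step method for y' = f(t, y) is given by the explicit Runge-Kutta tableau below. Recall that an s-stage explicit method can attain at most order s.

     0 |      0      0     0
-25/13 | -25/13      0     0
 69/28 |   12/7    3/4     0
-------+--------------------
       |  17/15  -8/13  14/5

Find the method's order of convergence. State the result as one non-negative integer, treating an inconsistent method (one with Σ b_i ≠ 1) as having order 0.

b = (17/15, -8/13, 14/5)
c = (0, -25/13, 69/28)
Ac = (0, 0, -75/52)
Σ b_i: 17/15·1 + (-8/13)·1 + 14/5·1 = 647/195 ≠ 1 ⇒ order 0.

0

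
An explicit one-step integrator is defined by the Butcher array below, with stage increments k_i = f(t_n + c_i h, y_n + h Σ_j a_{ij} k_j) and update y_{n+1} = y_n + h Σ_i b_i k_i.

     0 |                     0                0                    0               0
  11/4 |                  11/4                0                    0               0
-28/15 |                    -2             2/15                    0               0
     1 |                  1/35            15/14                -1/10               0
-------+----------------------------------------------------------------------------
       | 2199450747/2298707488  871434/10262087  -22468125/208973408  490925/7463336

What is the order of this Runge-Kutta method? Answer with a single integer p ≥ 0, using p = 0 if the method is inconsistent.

b = (2199450747/2298707488, 871434/10262087, -22468125/208973408, 490925/7463336)
c = (0, 11/4, -28/15, 1)
Ac = (0, 0, 11/30, 13159/4200)
Σ b_i: 2199450747/2298707488·1 + 871434/10262087·1 + (-22468125/208973408)·1 + 490925/7463336·1 = 1 ✓
b·c: 871434/10262087·11/4 + (-22468125/208973408)·(-28/15) + 490925/7463336·1 = 1/2 ✓
b·c²: 871434/10262087·121/16 + (-22468125/208973408)·784/225 + 490925/7463336·1 = 1/3 ✓
b·Ac: (-22468125/208973408)·11/30 + 490925/7463336·13159/4200 = 1/6 ✓
b·c³: 871434/10262087·1331/64 + (-22468125/208973408)·(-21952/3375) + 490925/7463336·1 = 680062553/268680096 ≠ 1/4 ⇒ order 3.
b·(c∘Ac): (-22468125/208973408)·(-154/225) + 490925/7463336·13159/4200 = 350672383/1253840448 ≠ 1/8
b·Ac²: (-22468125/208973408)·121/120 + 490925/7463336·1954067/252000 = 269786467/671700240 ≠ 1/12
b·A²c: 490925/7463336·(-11/300) = -216007/89560032 ≠ 1/24

3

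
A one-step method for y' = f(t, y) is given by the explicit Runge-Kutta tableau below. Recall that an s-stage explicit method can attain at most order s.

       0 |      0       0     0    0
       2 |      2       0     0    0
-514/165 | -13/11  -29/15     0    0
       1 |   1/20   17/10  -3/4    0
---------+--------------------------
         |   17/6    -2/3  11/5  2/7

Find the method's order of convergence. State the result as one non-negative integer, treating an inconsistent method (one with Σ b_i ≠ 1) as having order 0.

b = (17/6, -2/3, 11/5, 2/7)
c = (0, 2, -514/165, 1)
Ac = (0, 0, -58/15, 631/110)
Σ b_i: 17/6·1 + (-2/3)·1 + 11/5·1 + 2/7·1 = 977/210 ≠ 1 ⇒ order 0.

0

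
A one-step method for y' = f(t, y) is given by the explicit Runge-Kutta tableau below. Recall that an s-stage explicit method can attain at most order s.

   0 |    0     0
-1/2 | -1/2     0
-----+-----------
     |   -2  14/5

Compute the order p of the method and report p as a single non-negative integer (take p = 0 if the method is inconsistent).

0

b = (-2, 14/5)
c = (0, -1/2)
Σ b_i: (-2)·1 + 14/5·1 = 4/5 ≠ 1 ⇒ order 0.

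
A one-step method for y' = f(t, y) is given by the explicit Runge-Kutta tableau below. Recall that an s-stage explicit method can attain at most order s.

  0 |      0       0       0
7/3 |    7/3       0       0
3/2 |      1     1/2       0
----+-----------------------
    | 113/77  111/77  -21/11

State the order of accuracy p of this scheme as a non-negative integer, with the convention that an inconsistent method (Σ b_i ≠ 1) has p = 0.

b = (113/77, 111/77, -21/11)
c = (0, 7/3, 3/2)
Ac = (0, 0, 7/6)
Σ b_i: 113/77·1 + 111/77·1 + (-21/11)·1 = 1 ✓
b·c: 111/77·7/3 + (-21/11)·3/2 = 1/2 ✓
b·c²: 111/77·49/9 + (-21/11)·9/4 = 469/132 ≠ 1/3 ⇒ order 2.
b·Ac: (-21/11)·7/6 = -49/22 ≠ 1/6

2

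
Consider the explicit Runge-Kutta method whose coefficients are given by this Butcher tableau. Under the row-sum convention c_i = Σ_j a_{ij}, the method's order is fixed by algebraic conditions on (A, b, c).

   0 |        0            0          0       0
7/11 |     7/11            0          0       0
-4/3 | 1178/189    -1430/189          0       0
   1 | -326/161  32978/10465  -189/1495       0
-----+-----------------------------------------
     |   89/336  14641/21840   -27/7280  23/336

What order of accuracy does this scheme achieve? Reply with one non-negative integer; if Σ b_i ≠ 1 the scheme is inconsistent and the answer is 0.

4

b = (89/336, 14641/21840, -27/7280, 23/336)
c = (0, 7/11, -4/3, 1)
Ac = (0, 0, -130/27, 50/23)
Σ b_i: 89/336·1 + 14641/21840·1 + (-27/7280)·1 + 23/336·1 = 1 ✓
b·c: 14641/21840·7/11 + (-27/7280)·(-4/3) + 23/336·1 = 1/2 ✓
b·c²: 14641/21840·49/121 + (-27/7280)·16/9 + 23/336·1 = 1/3 ✓
b·Ac: (-27/7280)·(-130/27) + 23/336·50/23 = 1/6 ✓
b·c³: 14641/21840·343/1331 + (-27/7280)·(-64/27) + 23/336·1 = 1/4 ✓
b·(c∘Ac): (-27/7280)·520/81 + 23/336·50/23 = 1/8 ✓
b·Ac²: (-27/7280)·(-910/297) + 23/336·266/253 = 1/12 ✓
b·A²c: 23/336·14/23 = 1/24 ✓; 4 stages ⇒ order 4.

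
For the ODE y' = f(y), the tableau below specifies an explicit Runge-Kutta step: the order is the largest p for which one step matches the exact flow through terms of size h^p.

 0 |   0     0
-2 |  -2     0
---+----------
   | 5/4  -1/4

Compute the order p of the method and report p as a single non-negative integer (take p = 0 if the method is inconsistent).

b = (5/4, -1/4)
c = (0, -2)
Σ b_i: 5/4·1 + (-1/4)·1 = 1 ✓
b·c: (-1/4)·(-2) = 1/2 ✓; 2 stages ⇒ order 2.

2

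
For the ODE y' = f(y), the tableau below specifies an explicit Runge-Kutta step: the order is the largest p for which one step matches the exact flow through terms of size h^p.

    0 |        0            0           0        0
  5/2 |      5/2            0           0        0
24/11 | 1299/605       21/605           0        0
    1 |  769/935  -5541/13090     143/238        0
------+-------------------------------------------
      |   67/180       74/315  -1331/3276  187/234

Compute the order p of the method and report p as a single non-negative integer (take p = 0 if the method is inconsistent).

4

b = (67/180, 74/315, -1331/3276, 187/234)
c = (0, 5/2, 24/11, 1)
Ac = (0, 0, 21/242, 189/748)
Σ b_i: 67/180·1 + 74/315·1 + (-1331/3276)·1 + 187/234·1 = 1 ✓
b·c: 74/315·5/2 + (-1331/3276)·24/11 + 187/234·1 = 1/2 ✓
b·c²: 74/315·25/4 + (-1331/3276)·576/121 + 187/234·1 = 1/3 ✓
b·Ac: (-1331/3276)·21/242 + 187/234·189/748 = 1/6 ✓
b·c³: 74/315·125/8 + (-1331/3276)·13824/1331 + 187/234·1 = 1/4 ✓
b·(c∘Ac): (-1331/3276)·252/1331 + 187/234·189/748 = 1/8 ✓
b·Ac²: (-1331/3276)·105/484 + 187/234·321/1496 = 1/12 ✓
b·A²c: 187/234·39/748 = 1/24 ✓; 4 stages ⇒ order 4.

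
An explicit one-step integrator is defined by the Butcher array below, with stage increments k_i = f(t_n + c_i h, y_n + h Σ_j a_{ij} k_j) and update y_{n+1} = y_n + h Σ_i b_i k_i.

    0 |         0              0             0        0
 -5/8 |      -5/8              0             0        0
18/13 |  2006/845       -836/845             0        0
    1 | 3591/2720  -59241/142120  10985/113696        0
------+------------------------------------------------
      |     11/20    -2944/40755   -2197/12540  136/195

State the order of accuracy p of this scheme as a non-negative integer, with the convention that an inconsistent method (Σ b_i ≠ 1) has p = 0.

b = (11/20, -2944/40755, -2197/12540, 136/195)
c = (0, -5/8, 18/13, 1)
Ac = (0, 0, 209/338, 429/1088)
Σ b_i: 11/20·1 + (-2944/40755)·1 + (-2197/12540)·1 + 136/195·1 = 1 ✓
b·c: (-2944/40755)·(-5/8) + (-2197/12540)·18/13 + 136/195·1 = 1/2 ✓
b·c²: (-2944/40755)·25/64 + (-2197/12540)·324/169 + 136/195·1 = 1/3 ✓
b·Ac: (-2197/12540)·209/338 + 136/195·429/1088 = 1/6 ✓
b·c³: (-2944/40755)·(-125/512) + (-2197/12540)·5832/2197 + 136/195·1 = 1/4 ✓
b·(c∘Ac): (-2197/12540)·1881/2197 + 136/195·429/1088 = 1/8 ✓
b·Ac²: (-2197/12540)·(-1045/2704) + 136/195·195/8704 = 1/12 ✓
b·A²c: 136/195·65/1088 = 1/24 ✓; 4 stages ⇒ order 4.

4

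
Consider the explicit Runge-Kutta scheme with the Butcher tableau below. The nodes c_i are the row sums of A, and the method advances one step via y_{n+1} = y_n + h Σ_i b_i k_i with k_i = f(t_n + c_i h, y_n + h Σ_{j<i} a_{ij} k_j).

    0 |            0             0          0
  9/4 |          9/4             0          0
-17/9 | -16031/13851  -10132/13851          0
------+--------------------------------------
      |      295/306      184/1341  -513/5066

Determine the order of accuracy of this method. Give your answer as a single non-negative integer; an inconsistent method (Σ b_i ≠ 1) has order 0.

b = (295/306, 184/1341, -513/5066)
c = (0, 9/4, -17/9)
Ac = (0, 0, -2533/1539)
Σ b_i: 295/306·1 + 184/1341·1 + (-513/5066)·1 = 1 ✓
b·c: 184/1341·9/4 + (-513/5066)·(-17/9) = 1/2 ✓
b·c²: 184/1341·81/16 + (-513/5066)·289/81 = 1/3 ✓
b·Ac: (-513/5066)·(-2533/1539) = 1/6 ✓; 3 stages ⇒ order 3.

3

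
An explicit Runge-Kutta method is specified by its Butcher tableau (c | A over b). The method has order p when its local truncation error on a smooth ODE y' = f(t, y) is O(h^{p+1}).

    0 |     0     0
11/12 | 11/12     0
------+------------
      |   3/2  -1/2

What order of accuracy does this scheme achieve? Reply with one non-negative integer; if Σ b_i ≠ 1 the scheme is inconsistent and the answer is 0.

b = (3/2, -1/2)
c = (0, 11/12)
Σ b_i: 3/2·1 + (-1/2)·1 = 1 ✓
b·c: (-1/2)·11/12 = -11/24 ≠ 1/2 ⇒ order 1.

1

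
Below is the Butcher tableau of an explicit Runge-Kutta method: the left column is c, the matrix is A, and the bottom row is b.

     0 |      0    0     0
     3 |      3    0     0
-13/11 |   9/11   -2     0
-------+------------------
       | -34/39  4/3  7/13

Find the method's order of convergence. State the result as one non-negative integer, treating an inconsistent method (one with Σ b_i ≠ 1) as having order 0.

1

b = (-34/39, 4/3, 7/13)
c = (0, 3, -13/11)
Ac = (0, 0, -6)
Σ b_i: (-34/39)·1 + 4/3·1 + 7/13·1 = 1 ✓
b·c: 4/3·3 + 7/13·(-13/11) = 37/11 ≠ 1/2 ⇒ order 1.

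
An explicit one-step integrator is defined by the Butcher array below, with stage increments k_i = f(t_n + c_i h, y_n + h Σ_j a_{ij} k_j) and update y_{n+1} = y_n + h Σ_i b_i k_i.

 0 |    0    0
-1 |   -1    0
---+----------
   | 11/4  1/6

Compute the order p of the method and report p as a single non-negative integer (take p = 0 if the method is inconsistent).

0

b = (11/4, 1/6)
c = (0, -1)
Σ b_i: 11/4·1 + 1/6·1 = 35/12 ≠ 1 ⇒ order 0.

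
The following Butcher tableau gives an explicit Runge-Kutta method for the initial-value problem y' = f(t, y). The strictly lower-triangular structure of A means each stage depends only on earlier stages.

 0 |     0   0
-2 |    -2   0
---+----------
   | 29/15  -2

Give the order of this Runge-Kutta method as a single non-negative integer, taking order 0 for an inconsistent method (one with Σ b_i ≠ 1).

b = (29/15, -2)
c = (0, -2)
Σ b_i: 29/15·1 + (-2)·1 = -1/15 ≠ 1 ⇒ order 0.

0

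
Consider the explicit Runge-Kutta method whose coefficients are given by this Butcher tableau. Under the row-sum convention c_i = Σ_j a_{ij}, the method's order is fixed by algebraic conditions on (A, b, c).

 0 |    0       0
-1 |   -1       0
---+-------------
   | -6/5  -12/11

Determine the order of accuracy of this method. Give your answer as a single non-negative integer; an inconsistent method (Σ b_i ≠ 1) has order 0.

0

b = (-6/5, -12/11)
c = (0, -1)
Σ b_i: (-6/5)·1 + (-12/11)·1 = -126/55 ≠ 1 ⇒ order 0.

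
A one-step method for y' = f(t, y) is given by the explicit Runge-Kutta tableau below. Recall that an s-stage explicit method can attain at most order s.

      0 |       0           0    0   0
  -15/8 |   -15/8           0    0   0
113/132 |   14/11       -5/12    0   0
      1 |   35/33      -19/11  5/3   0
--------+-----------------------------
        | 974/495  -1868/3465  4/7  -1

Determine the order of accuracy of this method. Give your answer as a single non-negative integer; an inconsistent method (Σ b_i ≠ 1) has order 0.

2

b = (974/495, -1868/3465, 4/7, -1)
c = (0, -15/8, 113/132, 1)
Ac = (0, 0, 25/32, 3695/792)
Σ b_i: 974/495·1 + (-1868/3465)·1 + 4/7·1 + (-1)·1 = 1 ✓
b·c: (-1868/3465)·(-15/8) + 4/7·113/132 + (-1)·1 = 1/2 ✓
b·c²: (-1868/3465)·225/64 + 4/7·12769/17424 + (-1)·1 = -43151/17424 ≠ 1/3 ⇒ order 2.
b·Ac: 4/7·25/32 + (-1)·3695/792 = -11695/2772 ≠ 1/6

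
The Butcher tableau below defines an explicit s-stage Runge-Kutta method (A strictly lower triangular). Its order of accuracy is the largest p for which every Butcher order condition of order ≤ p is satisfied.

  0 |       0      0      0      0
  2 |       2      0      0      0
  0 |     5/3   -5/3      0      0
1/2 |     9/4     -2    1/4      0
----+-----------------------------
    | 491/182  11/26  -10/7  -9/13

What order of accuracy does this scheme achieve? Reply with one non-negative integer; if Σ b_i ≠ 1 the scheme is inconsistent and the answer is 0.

2

b = (491/182, 11/26, -10/7, -9/13)
c = (0, 2, 0, 1/2)
Ac = (0, 0, -10/3, -4)
Σ b_i: 491/182·1 + 11/26·1 + (-10/7)·1 + (-9/13)·1 = 1 ✓
b·c: 11/26·2 + (-9/13)·1/2 = 1/2 ✓
b·c²: 11/26·4 + (-9/13)·1/4 = 79/52 ≠ 1/3 ⇒ order 2.
b·Ac: (-10/7)·(-10/3) + (-9/13)·(-4) = 2056/273 ≠ 1/6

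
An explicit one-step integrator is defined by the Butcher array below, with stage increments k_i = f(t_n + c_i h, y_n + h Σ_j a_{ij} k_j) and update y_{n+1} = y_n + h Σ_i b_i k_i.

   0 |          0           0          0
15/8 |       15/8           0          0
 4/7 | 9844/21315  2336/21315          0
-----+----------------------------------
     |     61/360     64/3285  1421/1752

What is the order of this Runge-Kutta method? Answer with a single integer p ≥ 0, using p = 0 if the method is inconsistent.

b = (61/360, 64/3285, 1421/1752)
c = (0, 15/8, 4/7)
Ac = (0, 0, 292/1421)
Σ b_i: 61/360·1 + 64/3285·1 + 1421/1752·1 = 1 ✓
b·c: 64/3285·15/8 + 1421/1752·4/7 = 1/2 ✓
b·c²: 64/3285·225/64 + 1421/1752·16/49 = 1/3 ✓
b·Ac: 1421/1752·292/1421 = 1/6 ✓; 3 stages ⇒ order 3.

3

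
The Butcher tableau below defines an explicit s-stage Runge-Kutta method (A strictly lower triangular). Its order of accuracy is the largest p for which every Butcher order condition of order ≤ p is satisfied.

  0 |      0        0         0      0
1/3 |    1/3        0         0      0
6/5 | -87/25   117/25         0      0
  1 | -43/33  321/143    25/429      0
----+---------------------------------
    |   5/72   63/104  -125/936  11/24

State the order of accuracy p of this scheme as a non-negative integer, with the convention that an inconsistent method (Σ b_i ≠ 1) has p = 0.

4

b = (5/72, 63/104, -125/936, 11/24)
c = (0, 1/3, 6/5, 1)
Ac = (0, 0, 39/25, 9/11)
Σ b_i: 5/72·1 + 63/104·1 + (-125/936)·1 + 11/24·1 = 1 ✓
b·c: 63/104·1/3 + (-125/936)·6/5 + 11/24·1 = 1/2 ✓
b·c²: 63/104·1/9 + (-125/936)·36/25 + 11/24·1 = 1/3 ✓
b·Ac: (-125/936)·39/25 + 11/24·9/11 = 1/6 ✓
b·c³: 63/104·1/27 + (-125/936)·216/125 + 11/24·1 = 1/4 ✓
b·(c∘Ac): (-125/936)·234/125 + 11/24·9/11 = 1/8 ✓
b·Ac²: (-125/936)·13/25 + 11/24·1/3 = 1/12 ✓
b·A²c: 11/24·1/11 = 1/24 ✓; 4 stages ⇒ order 4.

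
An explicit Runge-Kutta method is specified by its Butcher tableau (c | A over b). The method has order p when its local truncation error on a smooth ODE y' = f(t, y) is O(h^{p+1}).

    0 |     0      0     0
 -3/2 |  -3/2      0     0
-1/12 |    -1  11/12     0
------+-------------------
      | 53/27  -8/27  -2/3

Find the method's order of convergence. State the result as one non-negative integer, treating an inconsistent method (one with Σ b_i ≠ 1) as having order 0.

b = (53/27, -8/27, -2/3)
c = (0, -3/2, -1/12)
Ac = (0, 0, -11/8)
Σ b_i: 53/27·1 + (-8/27)·1 + (-2/3)·1 = 1 ✓
b·c: (-8/27)·(-3/2) + (-2/3)·(-1/12) = 1/2 ✓
b·c²: (-8/27)·9/4 + (-2/3)·1/144 = -145/216 ≠ 1/3 ⇒ order 2.
b·Ac: (-2/3)·(-11/8) = 11/12 ≠ 1/6

2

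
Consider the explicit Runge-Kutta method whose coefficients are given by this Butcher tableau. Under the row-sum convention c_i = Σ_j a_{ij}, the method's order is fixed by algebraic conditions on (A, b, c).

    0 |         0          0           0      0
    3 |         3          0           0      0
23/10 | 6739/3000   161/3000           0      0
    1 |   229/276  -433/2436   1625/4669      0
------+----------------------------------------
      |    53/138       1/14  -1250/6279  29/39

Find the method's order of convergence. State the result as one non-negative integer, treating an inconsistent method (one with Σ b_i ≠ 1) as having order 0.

b = (53/138, 1/14, -1250/6279, 29/39)
c = (0, 3, 23/10, 1)
Ac = (0, 0, 161/1000, 31/116)
Σ b_i: 53/138·1 + 1/14·1 + (-1250/6279)·1 + 29/39·1 = 1 ✓
b·c: 1/14·3 + (-1250/6279)·23/10 + 29/39·1 = 1/2 ✓
b·c²: 1/14·9 + (-1250/6279)·529/100 + 29/39·1 = 1/3 ✓
b·Ac: (-1250/6279)·161/1000 + 29/39·31/116 = 1/6 ✓
b·c³: 1/14·27 + (-1250/6279)·12167/1000 + 29/39·1 = 1/4 ✓
b·(c∘Ac): (-1250/6279)·3703/10000 + 29/39·31/116 = 1/8 ✓
b·Ac²: (-1250/6279)·483/1000 + 29/39·7/29 = 1/12 ✓
b·A²c: 29/39·13/232 = 1/24 ✓; 4 stages ⇒ order 4.

4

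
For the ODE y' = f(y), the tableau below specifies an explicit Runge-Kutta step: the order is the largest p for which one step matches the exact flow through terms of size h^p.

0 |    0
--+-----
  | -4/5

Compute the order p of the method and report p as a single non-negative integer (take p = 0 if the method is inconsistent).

b = (-4/5)
c = (0)
Σ b_i: (-4/5)·1 = -4/5 ≠ 1 ⇒ order 0.

0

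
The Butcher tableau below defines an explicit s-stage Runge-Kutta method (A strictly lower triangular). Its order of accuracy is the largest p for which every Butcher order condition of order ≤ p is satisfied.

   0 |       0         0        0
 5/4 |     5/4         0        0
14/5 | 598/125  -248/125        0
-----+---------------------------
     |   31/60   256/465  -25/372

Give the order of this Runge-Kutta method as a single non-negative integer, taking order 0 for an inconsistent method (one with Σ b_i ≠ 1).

b = (31/60, 256/465, -25/372)
c = (0, 5/4, 14/5)
Ac = (0, 0, -62/25)
Σ b_i: 31/60·1 + 256/465·1 + (-25/372)·1 = 1 ✓
b·c: 256/465·5/4 + (-25/372)·14/5 = 1/2 ✓
b·c²: 256/465·25/16 + (-25/372)·196/25 = 1/3 ✓
b·Ac: (-25/372)·(-62/25) = 1/6 ✓; 3 stages ⇒ order 3.

3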